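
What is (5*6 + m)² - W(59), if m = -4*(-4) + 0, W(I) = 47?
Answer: 2069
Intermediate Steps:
m = 16 (m = 16 + 0 = 16)
(5*6 + m)² - W(59) = (5*6 + 16)² - 1*47 = (30 + 16)² - 47 = 46² - 47 = 2116 - 47 = 2069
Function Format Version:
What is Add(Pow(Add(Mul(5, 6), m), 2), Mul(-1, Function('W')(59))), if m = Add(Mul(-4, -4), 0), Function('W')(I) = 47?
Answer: 2069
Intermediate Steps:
m = 16 (m = Add(16, 0) = 16)
Add(Pow(Add(Mul(5, 6), m), 2), Mul(-1, Function('W')(59))) = Add(Pow(Add(Mul(5, 6), 16), 2), Mul(-1, 47)) = Add(Pow(Add(30, 16), 2), -47) = Add(Pow(46, 2), -47) = Add(2116, -47) = 2069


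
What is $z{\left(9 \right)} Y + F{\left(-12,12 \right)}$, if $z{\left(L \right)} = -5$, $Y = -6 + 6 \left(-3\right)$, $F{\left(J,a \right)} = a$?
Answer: $132$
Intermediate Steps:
$Y = -24$ ($Y = -6 - 18 = -24$)
$z{\left(9 \right)} Y + F{\left(-12,12 \right)} = \left(-5\right) \left(-24\right) + 12 = 120 + 12 = 132$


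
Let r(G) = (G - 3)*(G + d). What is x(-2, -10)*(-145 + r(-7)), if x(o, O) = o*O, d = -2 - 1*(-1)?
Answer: -1300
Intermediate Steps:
d = -1 (d = -2 + 1 = -1)
r(G) = (-1 + G)*(-3 + G) (r(G) = (G - 3)*(G - 1) = (-3 + G)*(-1 + G) = (-1 + G)*(-3 + G))
x(o, O) = O*o
x(-2, -10)*(-145 + r(-7)) = (-10*(-2))*(-145 + (3 + (-7)**2 - 4*(-7))) = 20*(-145 + (3 + 49 + 28)) = 20*(-145 + 80) = 20*(-65) = -1300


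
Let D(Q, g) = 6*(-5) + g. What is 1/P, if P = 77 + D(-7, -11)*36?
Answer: -1/1399 ≈ -0.00071480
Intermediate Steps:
D(Q, g) = -30 + g
P = -1399 (P = 77 + (-30 - 11)*36 = 77 - 41*36 = 77 - 1476 = -1399)
1/P = 1/(-1399) = -1/1399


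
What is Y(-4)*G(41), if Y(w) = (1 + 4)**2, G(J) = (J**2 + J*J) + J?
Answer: 85075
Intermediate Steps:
G(J) = J + 2*J**2 (G(J) = (J**2 + J**2) + J = 2*J**2 + J = J + 2*J**2)
Y(w) = 25 (Y(w) = 5**2 = 25)
Y(-4)*G(41) = 25*(41*(1 + 2*41)) = 25*(41*(1 + 82)) = 25*(41*83) = 25*3403 = 85075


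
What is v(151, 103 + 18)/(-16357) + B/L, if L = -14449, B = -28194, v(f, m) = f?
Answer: 458987459/236342293 ≈ 1.9420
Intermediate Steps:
v(151, 103 + 18)/(-16357) + B/L = 151/(-16357) - 28194/(-14449) = 151*(-1/16357) - 28194*(-1/14449) = -151/16357 + 28194/14449 = 458987459/236342293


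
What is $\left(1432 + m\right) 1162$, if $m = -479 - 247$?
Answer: $820372$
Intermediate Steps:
$m = -726$ ($m = -479 - 247 = -726$)
$\left(1432 + m\right) 1162 = \left(1432 - 726\right) 1162 = 706 \cdot 1162 = 820372$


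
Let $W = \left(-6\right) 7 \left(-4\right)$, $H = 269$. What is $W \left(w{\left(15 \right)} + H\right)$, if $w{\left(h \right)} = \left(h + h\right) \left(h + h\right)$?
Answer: $196392$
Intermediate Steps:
$W = 168$ ($W = \left(-42\right) \left(-4\right) = 168$)
$w{\left(h \right)} = 4 h^{2}$ ($w{\left(h \right)} = 2 h 2 h = 4 h^{2}$)
$W \left(w{\left(15 \right)} + H\right) = 168 \left(4 \cdot 15^{2} + 269\right) = 168 \left(4 \cdot 225 + 269\right) = 168 \left(900 + 269\right) = 168 \cdot 1169 = 196392$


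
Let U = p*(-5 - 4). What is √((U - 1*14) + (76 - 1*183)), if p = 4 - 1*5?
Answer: 4*I*√7 ≈ 10.583*I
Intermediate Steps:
p = -1 (p = 4 - 5 = -1)
U = 9 (U = -(-5 - 4) = -1*(-9) = 9)
√((U - 1*14) + (76 - 1*183)) = √((9 - 1*14) + (76 - 1*183)) = √((9 - 14) + (76 - 183)) = √(-5 - 107) = √(-112) = 4*I*√7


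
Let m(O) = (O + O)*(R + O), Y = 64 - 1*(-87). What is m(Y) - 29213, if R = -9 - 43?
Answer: 685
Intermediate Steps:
Y = 151 (Y = 64 + 87 = 151)
R = -52
m(O) = 2*O*(-52 + O) (m(O) = (O + O)*(-52 + O) = (2*O)*(-52 + O) = 2*O*(-52 + O))
m(Y) - 29213 = 2*151*(-52 + 151) - 29213 = 2*151*99 - 29213 = 29898 - 29213 = 685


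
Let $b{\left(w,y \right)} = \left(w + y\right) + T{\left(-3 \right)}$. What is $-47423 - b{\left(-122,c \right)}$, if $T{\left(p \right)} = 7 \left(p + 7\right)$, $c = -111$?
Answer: $-47218$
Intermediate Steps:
$T{\left(p \right)} = 49 + 7 p$ ($T{\left(p \right)} = 7 \left(7 + p\right) = 49 + 7 p$)
$b{\left(w,y \right)} = 28 + w + y$ ($b{\left(w,y \right)} = \left(w + y\right) + \left(49 + 7 \left(-3\right)\right) = \left(w + y\right) + \left(49 - 21\right) = \left(w + y\right) + 28 = 28 + w + y$)
$-47423 - b{\left(-122,c \right)} = -47423 - \left(28 - 122 - 111\right) = -47423 - -205 = -47423 + 205 = -47218$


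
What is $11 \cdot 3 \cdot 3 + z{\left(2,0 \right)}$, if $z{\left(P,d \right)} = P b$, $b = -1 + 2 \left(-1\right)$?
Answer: $93$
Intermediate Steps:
$b = -3$ ($b = -1 - 2 = -3$)
$z{\left(P,d \right)} = - 3 P$ ($z{\left(P,d \right)} = P \left(-3\right) = - 3 P$)
$11 \cdot 3 \cdot 3 + z{\left(2,0 \right)} = 11 \cdot 3 \cdot 3 - 6 = 11 \cdot 9 - 6 = 99 - 6 = 93$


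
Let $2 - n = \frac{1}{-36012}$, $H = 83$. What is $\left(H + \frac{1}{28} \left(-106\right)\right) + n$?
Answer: $\frac{20472829}{252084} \approx 81.214$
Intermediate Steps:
$n = \frac{72025}{36012}$ ($n = 2 - \frac{1}{-36012} = 2 - - \frac{1}{36012} = 2 + \frac{1}{36012} = \frac{72025}{36012} \approx 2.0$)
$\left(H + \frac{1}{28} \left(-106\right)\right) + n = \left(83 + \frac{1}{28} \left(-106\right)\right) + \frac{72025}{36012} = \left(83 - \frac{53}{14}\right) + \frac{72025}{36012} = \frac{1109}{14} + \frac{72025}{36012} = \frac{20472829}{252084}$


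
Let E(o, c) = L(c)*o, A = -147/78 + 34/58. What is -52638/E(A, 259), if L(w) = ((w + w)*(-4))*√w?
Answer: -9922263*√259/131344598 ≈ -1.2158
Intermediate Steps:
L(w) = -8*w^(3/2) (L(w) = ((2*w)*(-4))*√w = (-8*w)*√w = -8*w^(3/2))
A = -979/754 (A = -147*1/78 + 34*(1/58) = -49/26 + 17/29 = -979/754 ≈ -1.2984)
E(o, c) = -8*o*c^(3/2) (E(o, c) = (-8*c^(3/2))*o = -8*o*c^(3/2))
-52638/E(A, 259) = -52638*377*√259/262689196 = -9922263*√259/131344598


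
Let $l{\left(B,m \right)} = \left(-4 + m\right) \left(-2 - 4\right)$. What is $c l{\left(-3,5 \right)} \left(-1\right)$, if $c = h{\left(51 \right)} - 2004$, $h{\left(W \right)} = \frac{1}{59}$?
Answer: $- \frac{709410}{59} \approx -12024.0$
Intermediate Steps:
$h{\left(W \right)} = \frac{1}{59}$
$l{\left(B,m \right)} = 24 - 6 m$ ($l{\left(B,m \right)} = \left(-4 + m\right) \left(-6\right) = 24 - 6 m$)
$c = - \frac{118235}{59}$ ($c = \frac{1}{59} - 2004 = - \frac{118235}{59} \approx -2004.0$)
$c l{\left(-3,5 \right)} \left(-1\right) = - \frac{118235 \left(24 - 30\right) \left(-1\right)}{59} = - \frac{118235 \left(\left(-6\right) \left(-1\right)\right)}{59} = \left(- \frac{118235}{59}\right) 6 = - \frac{709410}{59}$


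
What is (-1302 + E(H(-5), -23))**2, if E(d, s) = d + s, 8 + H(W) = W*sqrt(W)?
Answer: 1776764 + 13330*I*sqrt(5) ≈ 1.7768e+6 + 29807.0*I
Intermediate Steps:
H(W) = -8 + W**(3/2) (H(W) = -8 + W*sqrt(W) = -8 + W**(3/2))
(-1302 + E(H(-5), -23))**2 = (-1302 + ((-8 + (-5)**(3/2)) - 23))**2 = (-1302 + ((-8 - 5*I*sqrt(5)) - 23))**2 = (-1302 + (-31 - 5*I*sqrt(5)))**2 = (-1333 - 5*I*sqrt(5))**2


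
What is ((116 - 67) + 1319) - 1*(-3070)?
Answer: 4438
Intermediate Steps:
((116 - 67) + 1319) - 1*(-3070) = (49 + 1319) + 3070 = 1368 + 3070 = 4438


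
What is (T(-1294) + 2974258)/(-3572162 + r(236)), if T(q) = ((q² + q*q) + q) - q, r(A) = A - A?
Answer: -287415/162371 ≈ -1.7701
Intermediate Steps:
r(A) = 0
T(q) = 2*q² (T(q) = ((q² + q²) + q) - q = (2*q² + q) - q = (q + 2*q²) - q = 2*q²)
(T(-1294) + 2974258)/(-3572162 + r(236)) = (2*(-1294)² + 2974258)/(-3572162 + 0) = (2*1674436 + 2974258)/(-3572162) = (3348872 + 2974258)*(-1/3572162) = 6323130*(-1/3572162) = -287415/162371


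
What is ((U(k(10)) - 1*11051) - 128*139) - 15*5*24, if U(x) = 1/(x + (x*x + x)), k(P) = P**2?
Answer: -312558599/10200 ≈ -30643.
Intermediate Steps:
U(x) = 1/(x**2 + 2*x) (U(x) = 1/(x + (x**2 + x)) = 1/(x + (x + x**2)) = 1/(x**2 + 2*x))
((U(k(10)) - 1*11051) - 128*139) - 15*5*24 = ((1/((10**2)*(2 + 10**2)) - 1*11051) - 128*139) - 15*5*24 = ((1/(100*(2 + 100)) - 11051) - 17792) - 75*24 = (((1/100)/102 - 11051) - 17792) - 1800 = (((1/100)*(1/102) - 11051) - 17792) - 1800 = ((1/10200 - 11051) - 17792) - 1800 = (-112720199/10200 - 17792) - 1800 = -294198599/10200 - 1800 = -312558599/10200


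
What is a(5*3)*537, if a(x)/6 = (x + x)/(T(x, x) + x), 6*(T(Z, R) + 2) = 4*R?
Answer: 96660/23 ≈ 4202.6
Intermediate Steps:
T(Z, R) = -2 + 2*R/3 (T(Z, R) = -2 + (4*R)/6 = -2 + 2*R/3)
a(x) = 12*x/(-2 + 5*x/3) (a(x) = 6*((x + x)/((-2 + 2*x/3) + x)) = 6*((2*x)/(-2 + 5*x/3)) = 6*(2*x/(-2 + 5*x/3)) = 12*x/(-2 + 5*x/3))
a(5*3)*537 = (36*(5*3)/(-6 + 5*(5*3)))*537 = (36*15/(-6 + 5*15))*537 = (36*15/(-6 + 75))*537 = (36*15/69)*537 = (36*15*(1/69))*537 = (180/23)*537 = 96660/23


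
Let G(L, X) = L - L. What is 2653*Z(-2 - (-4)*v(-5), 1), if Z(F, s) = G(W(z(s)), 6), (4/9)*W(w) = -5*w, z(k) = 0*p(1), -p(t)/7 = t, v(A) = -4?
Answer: 0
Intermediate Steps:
p(t) = -7*t
z(k) = 0 (z(k) = 0*(-7*1) = 0*(-7) = 0)
W(w) = -45*w/4 (W(w) = 9*(-5*w)/4 = -45*w/4)
G(L, X) = 0
Z(F, s) = 0
2653*Z(-2 - (-4)*v(-5), 1) = 2653*0 = 0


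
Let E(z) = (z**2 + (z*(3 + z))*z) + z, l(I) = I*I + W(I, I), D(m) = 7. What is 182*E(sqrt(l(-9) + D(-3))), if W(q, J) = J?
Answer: 57512 + 14560*sqrt(79) ≈ 1.8692e+5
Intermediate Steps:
l(I) = I + I**2 (l(I) = I*I + I = I**2 + I = I + I**2)
E(z) = z + z**2 + z**2*(3 + z) (E(z) = (z**2 + z**2*(3 + z)) + z = z + z**2 + z**2*(3 + z))
182*E(sqrt(l(-9) + D(-3))) = 182*(sqrt(-9*(1 - 9) + 7)*(1 + (sqrt(-9*(1 - 9) + 7))**2 + 4*sqrt(-9*(1 - 9) + 7))) = 182*(sqrt(-9*(-8) + 7)*(1 + (sqrt(-9*(-8) + 7))**2 + 4*sqrt(-9*(-8) + 7))) = 182*(sqrt(72 + 7)*(1 + (sqrt(72 + 7))**2 + 4*sqrt(72 + 7))) = 182*(sqrt(79)*(1 + (sqrt(79))**2 + 4*sqrt(79))) = 182*(sqrt(79)*(1 + 79 + 4*sqrt(79))) = 182*(sqrt(79)*(80 + 4*sqrt(79))) = 182*sqrt(79)*(80 + 4*sqrt(79))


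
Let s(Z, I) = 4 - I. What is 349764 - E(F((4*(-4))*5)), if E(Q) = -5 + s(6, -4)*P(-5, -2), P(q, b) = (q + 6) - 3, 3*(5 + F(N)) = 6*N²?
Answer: 349785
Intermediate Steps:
F(N) = -5 + 2*N² (F(N) = -5 + (6*N²)/3 = -5 + 2*N²)
P(q, b) = 3 + q (P(q, b) = (6 + q) - 3 = 3 + q)
E(Q) = -21 (E(Q) = -5 + (4 - 1*(-4))*(3 - 5) = -5 + (4 + 4)*(-2) = -5 + 8*(-2) = -5 - 16 = -21)
349764 - E(F((4*(-4))*5)) = 349764 - 1*(-21) = 349764 + 21 = 349785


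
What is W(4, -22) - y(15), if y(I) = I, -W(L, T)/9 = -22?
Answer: 183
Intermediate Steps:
W(L, T) = 198 (W(L, T) = -9*(-22) = 198)
W(4, -22) - y(15) = 198 - 1*15 = 198 - 15 = 183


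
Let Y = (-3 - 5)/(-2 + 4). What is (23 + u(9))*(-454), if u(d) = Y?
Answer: -8626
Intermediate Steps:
Y = -4 (Y = -8/2 = -8*½ = -4)
u(d) = -4
(23 + u(9))*(-454) = (23 - 4)*(-454) = 19*(-454) = -8626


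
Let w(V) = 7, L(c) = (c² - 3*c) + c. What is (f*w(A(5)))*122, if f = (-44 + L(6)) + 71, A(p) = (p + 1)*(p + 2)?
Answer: 43554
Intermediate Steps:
L(c) = c² - 2*c
A(p) = (1 + p)*(2 + p)
f = 51 (f = (-44 + 6*(-2 + 6)) + 71 = (-44 + 6*4) + 71 = (-44 + 24) + 71 = -20 + 71 = 51)
(f*w(A(5)))*122 = (51*7)*122 = 357*122 = 43554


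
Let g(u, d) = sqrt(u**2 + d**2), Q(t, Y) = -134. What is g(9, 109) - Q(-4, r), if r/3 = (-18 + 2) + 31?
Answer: 134 + sqrt(11962) ≈ 243.37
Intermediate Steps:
r = 45 (r = 3*((-18 + 2) + 31) = 3*(-16 + 31) = 3*15 = 45)
g(u, d) = sqrt(d**2 + u**2)
g(9, 109) - Q(-4, r) = sqrt(109**2 + 9**2) - 1*(-134) = sqrt(11881 + 81) + 134 = sqrt(11962) + 134 = 134 + sqrt(11962)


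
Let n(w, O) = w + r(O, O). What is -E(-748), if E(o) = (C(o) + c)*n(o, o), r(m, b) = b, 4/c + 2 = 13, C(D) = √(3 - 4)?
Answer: 544 + 1496*I ≈ 544.0 + 1496.0*I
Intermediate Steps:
C(D) = I (C(D) = √(-1) = I)
c = 4/11 (c = 4/(-2 + 13) = 4/11 ≈ 0.36364)
n(w, O) = O + w (n(w, O) = w + O = O + w)
E(o) = 2*o*(4/11 + I) (E(o) = (I + 4/11)*(o + o) = (4/11 + I)*(2*o) = 2*o*(4/11 + I))
-E(-748) = -(-748)*(8 + 22*I)/11 = -(-544 - 1496*I) = 544 + 1496*I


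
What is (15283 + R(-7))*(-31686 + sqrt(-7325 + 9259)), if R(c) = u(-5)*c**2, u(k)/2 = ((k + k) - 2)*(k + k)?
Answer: -856884498 + 27043*sqrt(1934) ≈ -8.5570e+8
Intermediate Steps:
u(k) = 4*k*(-2 + 2*k) (u(k) = 2*(((k + k) - 2)*(k + k)) = 2*((2*k - 2)*(2*k)) = 2*((-2 + 2*k)*(2*k)) = 2*(2*k*(-2 + 2*k)) = 4*k*(-2 + 2*k))
R(c) = 240*c**2 (R(c) = (8*(-5)*(-1 - 5))*c**2 = (8*(-5)*(-6))*c**2 = 240*c**2)
(15283 + R(-7))*(-31686 + sqrt(-7325 + 9259)) = (15283 + 240*(-7)**2)*(-31686 + sqrt(-7325 + 9259)) = (15283 + 240*49)*(-31686 + sqrt(1934)) = (15283 + 11760)*(-31686 + sqrt(1934)) = 27043*(-31686 + sqrt(1934)) = -856884498 + 27043*sqrt(1934)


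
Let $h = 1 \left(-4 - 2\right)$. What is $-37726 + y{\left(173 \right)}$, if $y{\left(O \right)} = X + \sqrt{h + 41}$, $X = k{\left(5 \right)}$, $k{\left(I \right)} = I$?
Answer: $-37721 + \sqrt{35} \approx -37715.0$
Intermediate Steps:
$X = 5$
$h = -6$ ($h = 1 \left(-6\right) = -6$)
$y{\left(O \right)} = 5 + \sqrt{35}$ ($y{\left(O \right)} = 5 + \sqrt{-6 + 41} = 5 + \sqrt{35}$)
$-37726 + y{\left(173 \right)} = -37726 + \left(5 + \sqrt{35}\right) = -37721 + \sqrt{35}$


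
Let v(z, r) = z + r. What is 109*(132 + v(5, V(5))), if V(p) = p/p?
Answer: 15042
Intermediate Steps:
V(p) = 1
v(z, r) = r + z
109*(132 + v(5, V(5))) = 109*(132 + (1 + 5)) = 109*(132 + 6) = 109*138 = 15042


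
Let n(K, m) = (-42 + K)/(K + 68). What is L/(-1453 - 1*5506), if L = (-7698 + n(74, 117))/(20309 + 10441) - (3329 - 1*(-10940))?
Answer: 15576670396/7596618375 ≈ 2.0505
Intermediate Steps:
n(K, m) = (-42 + K)/(68 + K)
L = -15576670396/1091625 (L = (-7698 + (-42 + 74)/(68 + 74))/(20309 + 10441) - (3329 - 1*(-10940)) = (-7698 + 32/142)/30750 - (3329 + 10940) = (-7698 + (1/142)*32)*(1/30750) - 1*14269 = (-7698 + 16/71)*(1/30750) - 14269 = -546542/71*1/30750 - 14269 = -273271/1091625 - 14269 = -15576670396/1091625 ≈ -14269.)
L/(-1453 - 1*5506) = -15576670396/(1091625*(-1453 - 1*5506)) = -15576670396/(1091625*(-1453 - 5506)) = -15576670396/1091625/(-6959) = -15576670396/1091625*(-1/6959) = 15576670396/7596618375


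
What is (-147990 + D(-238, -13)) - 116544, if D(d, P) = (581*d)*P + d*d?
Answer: 1589724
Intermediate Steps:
D(d, P) = d**2 + 581*P*d (D(d, P) = 581*P*d + d**2 = d**2 + 581*P*d)
(-147990 + D(-238, -13)) - 116544 = (-147990 - 238*(-238 + 581*(-13))) - 116544 = (-147990 - 238*(-238 - 7553)) - 116544 = (-147990 - 238*(-7791)) - 116544 = (-147990 + 1854258) - 116544 = 1706268 - 116544 = 1589724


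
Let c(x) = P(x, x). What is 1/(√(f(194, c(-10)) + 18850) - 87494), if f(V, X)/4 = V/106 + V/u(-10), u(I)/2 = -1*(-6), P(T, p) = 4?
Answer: -6955773/608586898564 - √119591691/608586898564 ≈ -1.1447e-5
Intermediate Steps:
c(x) = 4
u(I) = 12 (u(I) = 2*(-1*(-6)) = 2*6 = 12)
f(V, X) = 59*V/159 (f(V, X) = 4*(V/106 + V/12) = 4*(59*V/636) = 59*V/159)
1/(√(f(194, c(-10)) + 18850) - 87494) = 1/(√((59/159)*194 + 18850) - 87494) = 1/(√(11446/159 + 18850) - 87494) = 1/(√(3008596/159) - 87494) = 1/(2*√119591691/159 - 87494) = 1/(-87494 + 2*√119591691/159)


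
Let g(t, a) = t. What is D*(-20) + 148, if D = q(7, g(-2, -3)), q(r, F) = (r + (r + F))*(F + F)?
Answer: 1108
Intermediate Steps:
q(r, F) = 2*F*(F + 2*r) (q(r, F) = (r + (F + r))*(2*F) = (F + 2*r)*(2*F) = 2*F*(F + 2*r))
D = -48 (D = 2*(-2)*(-2 + 2*7) = 2*(-2)*(-2 + 14) = 2*(-2)*12 = -48)
D*(-20) + 148 = -48*(-20) + 148 = 960 + 148 = 1108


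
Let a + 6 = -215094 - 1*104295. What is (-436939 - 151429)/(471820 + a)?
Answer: -588368/152425 ≈ -3.8601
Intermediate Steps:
a = -319395 (a = -6 + (-215094 - 1*104295) = -6 + (-215094 - 104295) = -6 - 319389 = -319395)
(-436939 - 151429)/(471820 + a) = (-436939 - 151429)/(471820 - 319395) = -588368/152425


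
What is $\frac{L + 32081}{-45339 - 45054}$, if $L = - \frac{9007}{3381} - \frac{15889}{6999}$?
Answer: $- \frac{253011933479}{713008504089} \approx -0.35485$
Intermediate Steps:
$L = - \frac{38920234}{7887873}$ ($L = \left(-9007\right) \frac{1}{3381} - \frac{15889}{6999} = - \frac{9007}{3381} - \frac{15889}{6999} = - \frac{38920234}{7887873} \approx -4.9342$)
$\frac{L + 32081}{-45339 - 45054} = \frac{- \frac{38920234}{7887873} + 32081}{-45339 - 45054} = \frac{253011933479}{7887873 \left(-90393\right)} = \frac{253011933479}{7887873} \left(- \frac{1}{90393}\right) = - \frac{253011933479}{713008504089}$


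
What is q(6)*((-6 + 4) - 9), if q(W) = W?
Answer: -66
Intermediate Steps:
q(6)*((-6 + 4) - 9) = 6*((-6 + 4) - 9) = 6*(-2 - 9) = 6*(-11) = -66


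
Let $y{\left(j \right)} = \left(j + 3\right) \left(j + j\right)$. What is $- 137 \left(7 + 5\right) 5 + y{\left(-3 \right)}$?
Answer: $-8220$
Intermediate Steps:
$y{\left(j \right)} = 2 j \left(3 + j\right)$ ($y{\left(j \right)} = \left(3 + j\right) 2 j = 2 j \left(3 + j\right)$)
$- 137 \left(7 + 5\right) 5 + y{\left(-3 \right)} = - 137 \left(7 + 5\right) 5 + 2 \left(-3\right) \left(3 - 3\right) = - 137 \cdot 12 \cdot 5 + 2 \left(-3\right) 0 = \left(-137\right) 60 + 0 = -8220 + 0 = -8220$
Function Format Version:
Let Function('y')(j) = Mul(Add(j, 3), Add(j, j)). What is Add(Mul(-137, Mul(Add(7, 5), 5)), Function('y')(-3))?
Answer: -8220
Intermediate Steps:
Function('y')(j) = Mul(2, j, Add(3, j)) (Function('y')(j) = Mul(Add(3, j), Mul(2, j)) = Mul(2, j, Add(3, j)))
Add(Mul(-137, Mul(Add(7, 5), 5)), Function('y')(-3)) = Add(Mul(-137, Mul(Add(7, 5), 5)), Mul(2, -3, Add(3, -3))) = Add(Mul(-137, Mul(12, 5)), Mul(2, -3, 0)) = Add(Mul(-137, 60), 0) = Add(-8220, 0) = -8220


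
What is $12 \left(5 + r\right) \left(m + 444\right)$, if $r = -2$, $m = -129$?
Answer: $11340$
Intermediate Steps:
$12 \left(5 + r\right) \left(m + 444\right) = 12 \left(5 - 2\right) \left(-129 + 444\right) = 12 \cdot 3 \cdot 315 = 36 \cdot 315 = 11340$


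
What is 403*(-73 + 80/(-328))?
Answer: -1210209/41 ≈ -29517.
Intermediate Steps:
403*(-73 + 80/(-328)) = 403*(-73 + 80*(-1/328)) = 403*(-73 - 10/41) = 403*(-3003/41) = -1210209/41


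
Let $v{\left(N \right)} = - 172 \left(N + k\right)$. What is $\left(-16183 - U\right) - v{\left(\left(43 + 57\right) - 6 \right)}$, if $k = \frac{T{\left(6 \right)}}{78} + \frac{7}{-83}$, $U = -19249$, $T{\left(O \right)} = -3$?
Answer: $\frac{20730696}{1079} \approx 19213.0$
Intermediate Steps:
$k = - \frac{265}{2158}$ ($k = - \frac{3}{78} + \frac{7}{-83} = \left(-3\right) \frac{1}{78} + 7 \left(- \frac{1}{83}\right) = - \frac{1}{26} - \frac{7}{83} = - \frac{265}{2158} \approx -0.1228$)
$v{\left(N \right)} = \frac{22790}{1079} - 172 N$ ($v{\left(N \right)} = - 172 \left(N - \frac{265}{2158}\right) = - 172 \left(- \frac{265}{2158} + N\right) = \frac{22790}{1079} - 172 N$)
$\left(-16183 - U\right) - v{\left(\left(43 + 57\right) - 6 \right)} = \left(-16183 - -19249\right) - \left(\frac{22790}{1079} - 172 \left(\left(43 + 57\right) - 6\right)\right) = \left(-16183 + 19249\right) - \left(\frac{22790}{1079} - 172 \left(100 - 6\right)\right) = 3066 - \left(\frac{22790}{1079} - 16168\right) = 3066 - - \frac{17422482}{1079} = 3066 + \frac{17422482}{1079} = \frac{20730696}{1079}$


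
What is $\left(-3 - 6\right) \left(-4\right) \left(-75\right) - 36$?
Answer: $-2736$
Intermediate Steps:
$\left(-3 - 6\right) \left(-4\right) \left(-75\right) - 36 = \left(-9\right) \left(-4\right) \left(-75\right) - 36 = 36 \left(-75\right) - 36 = -2700 - 36 = -2736$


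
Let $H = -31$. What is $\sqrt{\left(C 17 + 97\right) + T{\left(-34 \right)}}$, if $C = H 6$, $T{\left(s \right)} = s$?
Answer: $i \sqrt{3099} \approx 55.669 i$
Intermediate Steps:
$C = -186$ ($C = \left(-31\right) 6 = -186$)
$\sqrt{\left(C 17 + 97\right) + T{\left(-34 \right)}} = \sqrt{\left(\left(-186\right) 17 + 97\right) - 34} = \sqrt{\left(-3162 + 97\right) - 34} = \sqrt{-3065 - 34} = \sqrt{-3099} = i \sqrt{3099}$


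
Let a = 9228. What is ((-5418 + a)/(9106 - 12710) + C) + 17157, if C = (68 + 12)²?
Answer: 42447809/1802 ≈ 23556.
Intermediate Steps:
C = 6400 (C = 80² = 6400)
((-5418 + a)/(9106 - 12710) + C) + 17157 = ((-5418 + 9228)/(9106 - 12710) + 6400) + 17157 = (3810/(-3604) + 6400) + 17157 = (3810*(-1/3604) + 6400) + 17157 = (-1905/1802 + 6400) + 17157 = 11530895/1802 + 17157 = 42447809/1802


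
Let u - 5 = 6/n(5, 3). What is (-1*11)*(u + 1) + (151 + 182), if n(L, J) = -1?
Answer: 333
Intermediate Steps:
u = -1 (u = 5 + 6/(-1) = 5 + 6*(-1) = 5 - 6 = -1)
(-1*11)*(u + 1) + (151 + 182) = (-1*11)*(-1 + 1) + (151 + 182) = -11*0 + 333 = 0 + 333 = 333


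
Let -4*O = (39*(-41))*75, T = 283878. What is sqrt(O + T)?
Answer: 3*sqrt(139493)/2 ≈ 560.23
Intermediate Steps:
O = 119925/4 (O = -39*(-41)*75/4 = -(-1599)*75/4 = -1/4*(-119925) = 119925/4 ≈ 29981.)
sqrt(O + T) = sqrt(119925/4 + 283878) = sqrt(1255437/4) = 3*sqrt(139493)/2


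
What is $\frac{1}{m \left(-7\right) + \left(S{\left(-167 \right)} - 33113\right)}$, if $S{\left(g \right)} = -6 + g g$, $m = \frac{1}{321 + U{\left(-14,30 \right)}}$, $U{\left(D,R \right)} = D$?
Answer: $- \frac{307}{1605617} \approx -0.0001912$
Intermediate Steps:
$m = \frac{1}{307}$ ($m = \frac{1}{321 - 14} = \frac{1}{307} \approx 0.0032573$)
$S{\left(g \right)} = -6 + g^{2}$
$\frac{1}{m \left(-7\right) + \left(S{\left(-167 \right)} - 33113\right)} = \frac{1}{\frac{1}{307} \left(-7\right) - \left(33119 - 27889\right)} = \frac{1}{- \frac{7}{307} + \left(\left(-6 + 27889\right) - 33113\right)} = \frac{1}{- \frac{7}{307} + \left(27883 - 33113\right)} = \frac{1}{- \frac{7}{307} - 5230} = \frac{1}{- \frac{1605617}{307}} = - \frac{307}{1605617}$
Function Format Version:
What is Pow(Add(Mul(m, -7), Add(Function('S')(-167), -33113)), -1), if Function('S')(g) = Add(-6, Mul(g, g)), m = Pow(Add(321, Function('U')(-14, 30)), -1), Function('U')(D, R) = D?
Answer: Rational(-307, 1605617) ≈ -0.00019120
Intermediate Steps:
m = Rational(1, 307) (m = Pow(Add(321, -14), -1) = Pow(307, -1) = Rational(1, 307) ≈ 0.0032573)
Function('S')(g) = Add(-6, Pow(g, 2))
Pow(Add(Mul(m, -7), Add(Function('S')(-167), -33113)), -1) = Pow(Add(Mul(Rational(1, 307), -7), Add(Add(-6, Pow(-167, 2)), -33113)), -1) = Pow(Add(Rational(-7, 307), Add(Add(-6, 27889), -33113)), -1) = Pow(Add(Rational(-7, 307), Add(27883, -33113)), -1) = Pow(Add(Rational(-7, 307), -5230), -1) = Pow(Rational(-1605617, 307), -1) = Rational(-307, 1605617)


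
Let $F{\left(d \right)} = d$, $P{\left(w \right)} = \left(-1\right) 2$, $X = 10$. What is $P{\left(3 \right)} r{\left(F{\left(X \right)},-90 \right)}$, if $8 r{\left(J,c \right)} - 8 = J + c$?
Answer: $18$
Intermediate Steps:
$P{\left(w \right)} = -2$
$r{\left(J,c \right)} = 1 + \frac{J}{8} + \frac{c}{8}$ ($r{\left(J,c \right)} = 1 + \frac{J + c}{8} = 1 + \left(\frac{J}{8} + \frac{c}{8}\right) = 1 + \frac{J}{8} + \frac{c}{8}$)
$P{\left(3 \right)} r{\left(F{\left(X \right)},-90 \right)} = - 2 \left(1 + \frac{1}{8} \cdot 10 + \frac{1}{8} \left(-90\right)\right) = - 2 \left(1 + \frac{5}{4} - \frac{45}{4}\right) = \left(-2\right) \left(-9\right) = 18$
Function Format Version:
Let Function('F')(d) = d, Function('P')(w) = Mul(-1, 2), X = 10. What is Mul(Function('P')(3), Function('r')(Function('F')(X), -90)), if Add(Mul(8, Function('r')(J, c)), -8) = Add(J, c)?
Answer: 18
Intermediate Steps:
Function('P')(w) = -2
Function('r')(J, c) = Add(1, Mul(Rational(1, 8), J), Mul(Rational(1, 8), c)) (Function('r')(J, c) = Add(1, Mul(Rational(1, 8), Add(J, c))) = Add(1, Add(Mul(Rational(1, 8), J), Mul(Rational(1, 8), c))) = Add(1, Mul(Rational(1, 8), J), Mul(Rational(1, 8), c)))
Mul(Function('P')(3), Function('r')(Function('F')(X), -90)) = Mul(-2, Add(1, Mul(Rational(1, 8), 10), Mul(Rational(1, 8), -90))) = Mul(-2, Add(1, Rational(5, 4), Rational(-45, 4))) = Mul(-2, -9) = 18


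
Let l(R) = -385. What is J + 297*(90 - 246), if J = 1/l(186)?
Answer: -17837821/385 ≈ -46332.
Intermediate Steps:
J = -1/385 (J = 1/(-385) = -1/385 ≈ -0.0025974)
J + 297*(90 - 246) = -1/385 + 297*(90 - 246) = -1/385 + 297*(-156) = -1/385 - 46332 = -17837821/385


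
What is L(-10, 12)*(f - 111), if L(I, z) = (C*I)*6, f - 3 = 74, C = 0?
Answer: 0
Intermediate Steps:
f = 77 (f = 3 + 74 = 77)
L(I, z) = 0 (L(I, z) = (0*I)*6 = 0*6 = 0)
L(-10, 12)*(f - 111) = 0*(77 - 111) = 0*(-34) = 0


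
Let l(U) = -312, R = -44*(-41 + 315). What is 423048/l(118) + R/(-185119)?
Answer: -296630535/218777 ≈ -1355.9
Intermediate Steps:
R = -12056 (R = -44*274 = -12056)
423048/l(118) + R/(-185119) = 423048/(-312) - 12056/(-185119) = 423048*(-1/312) - 12056*(-1/185119) = -17627/13 + 1096/16829 = -296630535/218777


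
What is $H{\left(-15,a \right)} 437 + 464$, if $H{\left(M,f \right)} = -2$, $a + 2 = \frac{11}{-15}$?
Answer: $-410$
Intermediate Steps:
$a = - \frac{41}{15}$ ($a = -2 + \frac{11}{-15} = -2 + 11 \left(- \frac{1}{15}\right) = -2 - \frac{11}{15} = - \frac{41}{15} \approx -2.7333$)
$H{\left(-15,a \right)} 437 + 464 = \left(-2\right) 437 + 464 = -874 + 464 = -410$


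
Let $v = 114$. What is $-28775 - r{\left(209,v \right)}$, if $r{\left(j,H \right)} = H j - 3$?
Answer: $-52598$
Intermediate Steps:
$r{\left(j,H \right)} = -3 + H j$
$-28775 - r{\left(209,v \right)} = -28775 - \left(-3 + 114 \cdot 209\right) = -28775 - \left(-3 + 23826\right) = -28775 - 23823 = -52598$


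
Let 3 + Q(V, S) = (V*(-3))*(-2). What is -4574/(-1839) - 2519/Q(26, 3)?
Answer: -1310873/93789 ≈ -13.977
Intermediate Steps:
Q(V, S) = -3 + 6*V (Q(V, S) = -3 + (V*(-3))*(-2) = -3 - 3*V*(-2) = -3 + 6*V)
-4574/(-1839) - 2519/Q(26, 3) = -4574/(-1839) - 2519/(-3 + 6*26) = -4574*(-1/1839) - 2519/(-3 + 156) = 4574/1839 - 2519/153 = -1310873/93789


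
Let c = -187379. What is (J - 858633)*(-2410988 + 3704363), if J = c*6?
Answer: -2564642341125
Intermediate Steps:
J = -1124274 (J = -187379*6 = -1124274)
(J - 858633)*(-2410988 + 3704363) = (-1124274 - 858633)*(-2410988 + 3704363) = -1982907*1293375 = -2564642341125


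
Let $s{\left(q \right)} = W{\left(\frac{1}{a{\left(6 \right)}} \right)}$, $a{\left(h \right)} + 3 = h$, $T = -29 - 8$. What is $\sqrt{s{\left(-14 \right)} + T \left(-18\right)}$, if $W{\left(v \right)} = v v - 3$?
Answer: $\frac{4 \sqrt{373}}{3} \approx 25.751$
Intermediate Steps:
$T = -37$
$a{\left(h \right)} = -3 + h$
$W{\left(v \right)} = -3 + v^{2}$ ($W{\left(v \right)} = v^{2} - 3 = -3 + v^{2}$)
$s{\left(q \right)} = - \frac{26}{9}$ ($s{\left(q \right)} = -3 + \left(\frac{1}{-3 + 6}\right)^{2} = -3 + \left(\frac{1}{3}\right)^{2} = -3 + \frac{1}{9} = - \frac{26}{9}$)
$\sqrt{s{\left(-14 \right)} + T \left(-18\right)} = \sqrt{- \frac{26}{9} - -666} = \sqrt{- \frac{26}{9} + 666} = \sqrt{\frac{5968}{9}} = \frac{4 \sqrt{373}}{3}$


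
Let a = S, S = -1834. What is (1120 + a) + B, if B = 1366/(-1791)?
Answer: -1280140/1791 ≈ -714.76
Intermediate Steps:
B = -1366/1791 (B = 1366*(-1/1791) = -1366/1791 ≈ -0.76270)
a = -1834
(1120 + a) + B = (1120 - 1834) - 1366/1791 = -714 - 1366/1791 = -1280140/1791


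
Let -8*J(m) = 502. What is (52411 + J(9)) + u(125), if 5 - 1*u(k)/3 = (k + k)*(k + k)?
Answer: -540547/4 ≈ -1.3514e+5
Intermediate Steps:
u(k) = 15 - 12*k² (u(k) = 15 - 3*(k + k)*(k + k) = 15 - 3*2*k*2*k = 15 - 12*k²)
J(m) = -251/4 (J(m) = -⅛*502 = -251/4)
(52411 + J(9)) + u(125) = (52411 - 251/4) + (15 - 12*125²) = 209393/4 + (15 - 12*15625) = 209393/4 + (15 - 187500) = 209393/4 - 187485 = -540547/4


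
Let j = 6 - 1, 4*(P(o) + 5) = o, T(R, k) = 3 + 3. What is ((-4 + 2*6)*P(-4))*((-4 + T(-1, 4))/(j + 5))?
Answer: -48/5 ≈ -9.6000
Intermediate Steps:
T(R, k) = 6
P(o) = -5 + o/4
j = 5
((-4 + 2*6)*P(-4))*((-4 + T(-1, 4))/(j + 5)) = ((-4 + 2*6)*(-5 + (1/4)*(-4)))*((-4 + 6)/(5 + 5)) = ((-4 + 12)*(-5 - 1))*(2/10) = (8*(-6))*(2*(1/10)) = -48*1/5 = -48/5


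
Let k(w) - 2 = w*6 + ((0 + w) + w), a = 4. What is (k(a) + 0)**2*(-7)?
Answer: -8092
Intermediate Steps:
k(w) = 2 + 8*w (k(w) = 2 + (w*6 + ((0 + w) + w)) = 2 + (6*w + (w + w)) = 2 + (6*w + 2*w) = 2 + 8*w)
(k(a) + 0)**2*(-7) = ((2 + 8*4) + 0)**2*(-7) = ((2 + 32) + 0)**2*(-7) = (34 + 0)**2*(-7) = 34**2*(-7) = 1156*(-7) = -8092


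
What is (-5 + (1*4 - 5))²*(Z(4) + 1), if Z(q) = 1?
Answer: 72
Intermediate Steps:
(-5 + (1*4 - 5))²*(Z(4) + 1) = (-5 + (1*4 - 5))²*(1 + 1) = (-5 + (4 - 5))²*2 = (-5 - 1)²*2 = (-6)²*2 = 36*2 = 72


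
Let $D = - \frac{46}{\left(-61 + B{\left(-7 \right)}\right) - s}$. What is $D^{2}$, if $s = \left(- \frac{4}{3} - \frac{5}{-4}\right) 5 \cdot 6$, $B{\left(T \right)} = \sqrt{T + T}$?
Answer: $\frac{8464}{\left(117 - 2 i \sqrt{14}\right)^{2}} \approx 0.61077 + 0.078451 i$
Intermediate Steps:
$B{\left(T \right)} = \sqrt{2} \sqrt{T}$ ($B{\left(T \right)} = \sqrt{2 T} = \sqrt{2} \sqrt{T}$)
$s = - \frac{5}{2}$ ($s = \left(\left(-4\right) \frac{1}{3} - - \frac{5}{4}\right) 5 \cdot 6 = \left(- \frac{4}{3} + \frac{5}{4}\right) 5 \cdot 6 = \left(- \frac{1}{12}\right) 5 \cdot 6 = \left(- \frac{5}{12}\right) 6 = - \frac{5}{2} \approx -2.5$)
$D = - \frac{46}{- \frac{117}{2} + i \sqrt{14}}$ ($D = - \frac{46}{\left(-61 + \sqrt{2} \sqrt{-7}\right) - - \frac{5}{2}} = - \frac{46}{\left(-61 + \sqrt{2} i \sqrt{7}\right) + \frac{5}{2}} = - \frac{46}{\left(-61 + i \sqrt{14}\right) + \frac{5}{2}} = - \frac{46}{- \frac{117}{2} + i \sqrt{14}} \approx 0.78312 + 0.050088 i$)
$D^{2} = \left(\frac{10764}{13745} + \frac{184 i \sqrt{14}}{13745}\right)^{2}$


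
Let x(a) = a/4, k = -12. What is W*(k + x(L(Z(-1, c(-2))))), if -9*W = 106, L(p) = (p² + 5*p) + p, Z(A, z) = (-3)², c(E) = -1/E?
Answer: -1537/6 ≈ -256.17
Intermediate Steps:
Z(A, z) = 9
L(p) = p² + 6*p
W = -106/9 (W = -⅑*106 = -106/9 ≈ -11.778)
x(a) = a/4 (x(a) = a*(¼) = a/4)
W*(k + x(L(Z(-1, c(-2))))) = -106*(-12 + (9*(6 + 9))/4)/9 = -106*(-12 + (9*15)/4)/9 = -106*(-12 + (¼)*135)/9 = -106*(-12 + 135/4)/9 = -106/9*87/4 = -1537/6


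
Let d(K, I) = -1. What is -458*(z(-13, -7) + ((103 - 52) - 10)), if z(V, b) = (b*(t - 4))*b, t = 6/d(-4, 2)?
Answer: 205642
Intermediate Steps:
t = -6 (t = 6/(-1) = 6*(-1) = -6)
z(V, b) = -10*b² (z(V, b) = (b*(-6 - 4))*b = (b*(-10))*b = (-10*b)*b = -10*b²)
-458*(z(-13, -7) + ((103 - 52) - 10)) = -458*(-10*(-7)² + ((103 - 52) - 10)) = -458*(-10*49 + (51 - 10)) = -458*(-490 + 41) = -458*(-449) = 205642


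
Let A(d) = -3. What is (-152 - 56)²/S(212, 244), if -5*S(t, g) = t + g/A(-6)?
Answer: -81120/49 ≈ -1655.5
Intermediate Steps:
S(t, g) = -t/5 + g/15 (S(t, g) = -(t + g/(-3))/5 = -(t + g*(-⅓))/5 = -(t - g/3)/5 = -t/5 + g/15)
(-152 - 56)²/S(212, 244) = (-152 - 56)²/(-⅕*212 + (1/15)*244) = (-208)²/(-212/5 + 244/15) = 43264/(-392/15) = 43264*(-15/392) = -81120/49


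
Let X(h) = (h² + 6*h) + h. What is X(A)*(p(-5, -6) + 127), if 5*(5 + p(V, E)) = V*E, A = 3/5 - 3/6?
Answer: 2272/25 ≈ 90.880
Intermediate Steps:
A = ⅒ (A = 3*(⅕) - 3*⅙ = ⅗ - ½ = ⅒ ≈ 0.10000)
p(V, E) = -5 + E*V/5 (p(V, E) = -5 + (V*E)/5 = -5 + (E*V)/5 = -5 + E*V/5)
X(h) = h² + 7*h
X(A)*(p(-5, -6) + 127) = ((7 + ⅒)/10)*((-5 + (⅕)*(-6)*(-5)) + 127) = ((⅒)*(71/10))*((-5 + 6) + 127) = 71*(1 + 127)/100 = (71/100)*128 = 2272/25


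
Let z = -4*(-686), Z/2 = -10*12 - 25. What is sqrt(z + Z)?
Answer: sqrt(2454) ≈ 49.538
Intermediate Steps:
Z = -290 (Z = 2*(-10*12 - 25) = 2*(-120 - 25) = 2*(-145) = -290)
z = 2744
sqrt(z + Z) = sqrt(2744 - 290) = sqrt(2454)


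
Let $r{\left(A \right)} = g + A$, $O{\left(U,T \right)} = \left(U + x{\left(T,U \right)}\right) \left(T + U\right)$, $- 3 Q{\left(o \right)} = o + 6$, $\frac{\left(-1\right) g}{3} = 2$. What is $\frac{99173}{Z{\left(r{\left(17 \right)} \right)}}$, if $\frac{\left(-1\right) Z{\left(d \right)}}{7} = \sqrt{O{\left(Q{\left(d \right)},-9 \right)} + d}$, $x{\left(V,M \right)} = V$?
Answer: $- \frac{297519 \sqrt{2035}}{14245} \approx -942.18$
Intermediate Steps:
$g = -6$ ($g = \left(-3\right) 2 = -6$)
$Q{\left(o \right)} = -2 - \frac{o}{3}$ ($Q{\left(o \right)} = - \frac{o + 6}{3} = - \frac{6 + o}{3} = -2 - \frac{o}{3}$)
$O{\left(U,T \right)} = \left(T + U\right)^{2}$ ($O{\left(U,T \right)} = \left(U + T\right) \left(T + U\right) = \left(T + U\right) \left(T + U\right) = \left(T + U\right)^{2}$)
$r{\left(A \right)} = -6 + A$
$Z{\left(d \right)} = - 7 \sqrt{117 + \left(-2 - \frac{d}{3}\right)^{2} + 7 d}$ ($Z{\left(d \right)} = - 7 \sqrt{\left(\left(-9\right)^{2} + \left(-2 - \frac{d}{3}\right)^{2} + 2 \left(-9\right) \left(-2 - \frac{d}{3}\right)\right) + d} = - 7 \sqrt{\left(81 + \left(-2 - \frac{d}{3}\right)^{2} + \left(36 + 6 d\right)\right) + d} = - 7 \sqrt{\left(117 + \left(-2 - \frac{d}{3}\right)^{2} + 6 d\right) + d} = - 7 \sqrt{117 + \left(-2 - \frac{d}{3}\right)^{2} + 7 d}$)
$\frac{99173}{Z{\left(r{\left(17 \right)} \right)}} = \frac{99173}{\left(- \frac{7}{3}\right) \sqrt{1089 + \left(-6 + 17\right)^{2} + 75 \left(-6 + 17\right)}} = \frac{99173}{\left(- \frac{7}{3}\right) \sqrt{1089 + 11^{2} + 75 \cdot 11}} = \frac{99173}{\left(- \frac{7}{3}\right) \sqrt{1089 + 121 + 825}} = \frac{99173}{\left(- \frac{7}{3}\right) \sqrt{2035}} = 99173 \left(- \frac{3 \sqrt{2035}}{14245}\right) = - \frac{297519 \sqrt{2035}}{14245}$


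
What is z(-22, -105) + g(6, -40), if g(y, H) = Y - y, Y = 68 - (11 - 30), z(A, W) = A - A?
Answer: 81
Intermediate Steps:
z(A, W) = 0
Y = 87 (Y = 68 - 1*(-19) = 68 + 19 = 87)
g(y, H) = 87 - y
z(-22, -105) + g(6, -40) = 0 + (87 - 1*6) = 0 + (87 - 6) = 0 + 81 = 81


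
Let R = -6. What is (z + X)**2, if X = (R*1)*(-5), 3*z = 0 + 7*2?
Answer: 10816/9 ≈ 1201.8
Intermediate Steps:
z = 14/3 (z = (0 + 7*2)/3 = (0 + 14)/3 = (1/3)*14 = 14/3 ≈ 4.6667)
X = 30 (X = -6*1*(-5) = -6*(-5) = 30)
(z + X)**2 = (14/3 + 30)**2 = (104/3)**2 = 10816/9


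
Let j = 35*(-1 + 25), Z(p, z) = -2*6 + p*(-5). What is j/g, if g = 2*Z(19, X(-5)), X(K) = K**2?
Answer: -420/107 ≈ -3.9252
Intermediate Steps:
Z(p, z) = -12 - 5*p
j = 840 (j = 35*24 = 840)
g = -214 (g = 2*(-12 - 5*19) = 2*(-12 - 95) = 2*(-107) = -214)
j/g = 840/(-214) = 840*(-1/214) = -420/107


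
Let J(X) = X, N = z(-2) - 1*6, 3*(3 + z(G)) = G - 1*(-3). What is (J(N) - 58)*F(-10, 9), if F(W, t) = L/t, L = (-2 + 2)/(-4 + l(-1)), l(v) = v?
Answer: 0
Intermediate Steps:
z(G) = -2 + G/3 (z(G) = -3 + (G - 1*(-3))/3 = -3 + (G + 3)/3 = -3 + (3 + G)/3 = -3 + (1 + G/3) = -2 + G/3)
L = 0 (L = (-2 + 2)/(-4 - 1) = 0/(-5) = 0*(-⅕) = 0)
F(W, t) = 0 (F(W, t) = 0/t = 0)
N = -26/3 (N = (-2 + (⅓)*(-2)) - 1*6 = (-2 - ⅔) - 6 = -8/3 - 6 = -26/3 ≈ -8.6667)
(J(N) - 58)*F(-10, 9) = (-26/3 - 58)*0 = -200/3*0 = 0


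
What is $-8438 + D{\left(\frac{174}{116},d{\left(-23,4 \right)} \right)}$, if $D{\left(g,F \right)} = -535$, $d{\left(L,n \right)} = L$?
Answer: $-8973$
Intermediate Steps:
$-8438 + D{\left(\frac{174}{116},d{\left(-23,4 \right)} \right)} = -8438 - 535 = -8973$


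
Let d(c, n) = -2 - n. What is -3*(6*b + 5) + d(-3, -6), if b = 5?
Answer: -101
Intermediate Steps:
-3*(6*b + 5) + d(-3, -6) = -3*(6*5 + 5) + (-2 - 1*(-6)) = -3*(30 + 5) + (-2 + 6) = -3*35 + 4 = -105 + 4 = -101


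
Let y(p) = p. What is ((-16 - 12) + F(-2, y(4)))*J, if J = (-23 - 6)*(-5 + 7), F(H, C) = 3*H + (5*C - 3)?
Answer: 986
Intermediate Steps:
F(H, C) = -3 + 3*H + 5*C (F(H, C) = 3*H + (-3 + 5*C) = -3 + 3*H + 5*C)
J = -58 (J = -29*2 = -58)
((-16 - 12) + F(-2, y(4)))*J = ((-16 - 12) + (-3 + 3*(-2) + 5*4))*(-58) = (-28 + (-3 - 6 + 20))*(-58) = (-28 + 11)*(-58) = -17*(-58) = 986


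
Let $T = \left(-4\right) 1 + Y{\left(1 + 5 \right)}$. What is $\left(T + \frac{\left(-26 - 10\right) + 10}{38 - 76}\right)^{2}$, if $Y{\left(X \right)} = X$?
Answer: $\frac{2601}{361} \approx 7.205$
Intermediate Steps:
$T = 2$ ($T = \left(-4\right) 1 + \left(1 + 5\right) = -4 + 6 = 2$)
$\left(T + \frac{\left(-26 - 10\right) + 10}{38 - 76}\right)^{2} = \left(2 + \frac{\left(-26 - 10\right) + 10}{38 - 76}\right)^{2} = \left(2 + \frac{\left(-26 - 10\right) + 10}{-38}\right)^{2} = \left(2 + \left(-36 + 10\right) \left(- \frac{1}{38}\right)\right)^{2} = \left(2 - - \frac{13}{19}\right)^{2} = \left(2 + \frac{13}{19}\right)^{2} = \left(\frac{51}{19}\right)^{2} = \frac{2601}{361}$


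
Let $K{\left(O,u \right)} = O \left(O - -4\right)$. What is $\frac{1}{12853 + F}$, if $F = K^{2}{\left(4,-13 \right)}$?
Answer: $\frac{1}{13877} \approx 7.2062 \cdot 10^{-5}$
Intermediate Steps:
$K{\left(O,u \right)} = O \left(4 + O\right)$ ($K{\left(O,u \right)} = O \left(O + 4\right) = O \left(4 + O\right)$)
$F = 1024$ ($F = \left(4 \left(4 + 4\right)\right)^{2} = \left(4 \cdot 8\right)^{2} = 32^{2} = 1024$)
$\frac{1}{12853 + F} = \frac{1}{12853 + 1024} = \frac{1}{13877}$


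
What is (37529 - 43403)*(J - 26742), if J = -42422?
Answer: 406269336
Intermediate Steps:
(37529 - 43403)*(J - 26742) = (37529 - 43403)*(-42422 - 26742) = -5874*(-69164) = 406269336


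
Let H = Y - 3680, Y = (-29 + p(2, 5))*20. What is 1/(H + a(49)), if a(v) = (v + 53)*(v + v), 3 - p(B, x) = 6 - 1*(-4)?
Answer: 1/5596 ≈ 0.00017870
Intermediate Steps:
p(B, x) = -7 (p(B, x) = 3 - (6 - 1*(-4)) = 3 - (6 + 4) = 3 - 1*10 = 3 - 10 = -7)
a(v) = 2*v*(53 + v) (a(v) = (53 + v)*(2*v) = 2*v*(53 + v))
Y = -720 (Y = (-29 - 7)*20 = -36*20 = -720)
H = -4400 (H = -720 - 3680 = -4400)
1/(H + a(49)) = 1/(-4400 + 2*49*(53 + 49)) = 1/(-4400 + 2*49*102) = 1/(-4400 + 9996) = 1/5596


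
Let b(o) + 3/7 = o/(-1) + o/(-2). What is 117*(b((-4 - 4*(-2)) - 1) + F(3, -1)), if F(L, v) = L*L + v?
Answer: 5031/14 ≈ 359.36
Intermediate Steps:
F(L, v) = v + L**2 (F(L, v) = L**2 + v = v + L**2)
b(o) = -3/7 - 3*o/2 (b(o) = -3/7 + (o/(-1) + o/(-2)) = -3/7 + (o*(-1) + o*(-1/2)) = -3/7 + (-o - o/2) = -3/7 - 3*o/2)
117*(b((-4 - 4*(-2)) - 1) + F(3, -1)) = 117*((-3/7 - 3*((-4 - 4*(-2)) - 1)/2) + (-1 + 3**2)) = 117*((-3/7 - 3*((-4 + 8) - 1)/2) + (-1 + 9)) = 117*((-3/7 - 3*(4 - 1)/2) + 8) = 117*((-3/7 - 3/2*3) + 8) = 117*((-3/7 - 9/2) + 8) = 117*(-69/14 + 8) = 117*(43/14) = 5031/14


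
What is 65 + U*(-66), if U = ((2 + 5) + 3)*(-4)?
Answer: 2705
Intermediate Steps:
U = -40 (U = (7 + 3)*(-4) = 10*(-4) = -40)
65 + U*(-66) = 65 - 40*(-66) = 65 + 2640 = 2705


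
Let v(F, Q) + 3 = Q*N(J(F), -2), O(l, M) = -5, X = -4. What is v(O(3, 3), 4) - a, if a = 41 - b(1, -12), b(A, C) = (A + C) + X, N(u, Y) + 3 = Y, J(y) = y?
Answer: -79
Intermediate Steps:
N(u, Y) = -3 + Y
b(A, C) = -4 + A + C (b(A, C) = (A + C) - 4 = -4 + A + C)
v(F, Q) = -3 - 5*Q (v(F, Q) = -3 + Q*(-3 - 2) = -3 + Q*(-5) = -3 - 5*Q)
a = 56 (a = 41 - (-4 + 1 - 12) = 41 - 1*(-15) = 41 + 15 = 56)
v(O(3, 3), 4) - a = (-3 - 5*4) - 1*56 = (-3 - 20) - 56 = -23 - 56 = -79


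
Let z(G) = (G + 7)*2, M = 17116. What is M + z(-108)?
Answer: 16914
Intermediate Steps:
z(G) = 14 + 2*G (z(G) = (7 + G)*2 = 14 + 2*G)
M + z(-108) = 17116 + (14 + 2*(-108)) = 17116 + (14 - 216) = 17116 - 202 = 16914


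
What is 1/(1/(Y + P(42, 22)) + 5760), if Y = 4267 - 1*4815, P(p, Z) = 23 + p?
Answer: 483/2782079 ≈ 0.00017361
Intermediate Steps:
Y = -548 (Y = 4267 - 4815 = -548)
1/(1/(Y + P(42, 22)) + 5760) = 1/(1/(-548 + (23 + 42)) + 5760) = 1/(1/(-548 + 65) + 5760) = 1/(1/(-483) + 5760) = 1/(-1/483 + 5760) = 1/(2782079/483) = 483/2782079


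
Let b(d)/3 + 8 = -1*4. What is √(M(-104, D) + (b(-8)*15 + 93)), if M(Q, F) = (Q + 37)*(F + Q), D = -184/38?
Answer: √2471197/19 ≈ 82.737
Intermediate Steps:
b(d) = -36 (b(d) = -24 + 3*(-1*4) = -24 + 3*(-4) = -24 - 12 = -36)
D = -92/19 (D = -184*1/38 = -92/19 ≈ -4.8421)
M(Q, F) = (37 + Q)*(F + Q)
√(M(-104, D) + (b(-8)*15 + 93)) = √(((-104)² + 37*(-92/19) + 37*(-104) - 92/19*(-104)) + (-36*15 + 93)) = √((10816 - 3404/19 - 3848 + 9568/19) + (-540 + 93)) = √(138556/19 - 447) = √(130063/19) = √2471197/19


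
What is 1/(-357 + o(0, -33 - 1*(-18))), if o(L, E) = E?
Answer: -1/372 ≈ -0.0026882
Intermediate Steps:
1/(-357 + o(0, -33 - 1*(-18))) = 1/(-357 + (-33 - 1*(-18))) = 1/(-357 + (-33 + 18)) = 1/(-357 - 15) = 1/(-372) = -1/372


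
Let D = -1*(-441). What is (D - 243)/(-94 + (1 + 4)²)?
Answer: -66/23 ≈ -2.8696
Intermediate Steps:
D = 441
(D - 243)/(-94 + (1 + 4)²) = (441 - 243)/(-94 + (1 + 4)²) = 198/(-94 + 5²) = 198/(-94 + 25) = 198/(-69) = 198*(-1/69) = -66/23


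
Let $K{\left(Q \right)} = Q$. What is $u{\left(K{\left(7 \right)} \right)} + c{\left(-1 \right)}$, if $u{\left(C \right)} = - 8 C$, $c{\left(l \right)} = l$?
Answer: $-57$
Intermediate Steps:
$u{\left(C \right)} = - 8 C$
$u{\left(K{\left(7 \right)} \right)} + c{\left(-1 \right)} = \left(-8\right) 7 - 1 = -56 - 1 = -57$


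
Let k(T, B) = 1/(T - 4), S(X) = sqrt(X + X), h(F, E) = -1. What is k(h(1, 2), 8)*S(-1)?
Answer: -I*sqrt(2)/5 ≈ -0.28284*I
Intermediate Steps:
S(X) = sqrt(2)*sqrt(X) (S(X) = sqrt(2*X) = sqrt(2)*sqrt(X))
k(T, B) = 1/(-4 + T)
k(h(1, 2), 8)*S(-1) = (sqrt(2)*sqrt(-1))/(-4 - 1) = (sqrt(2)*I)/(-5) = -I*sqrt(2)/5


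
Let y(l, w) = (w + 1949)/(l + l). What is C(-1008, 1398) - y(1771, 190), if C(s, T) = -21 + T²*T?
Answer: 420767542641/154 ≈ 2.7323e+9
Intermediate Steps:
C(s, T) = -21 + T³
y(l, w) = (1949 + w)/(2*l) (y(l, w) = (1949 + w)/((2*l)) = (1949 + w)*(1/(2*l)) = (1949 + w)/(2*l))
C(-1008, 1398) - y(1771, 190) = (-21 + 1398³) - (1949 + 190)/(2*1771) = (-21 + 2732256792) - 2139/(2*1771) = 2732256771 - 1*93/154 = 2732256771 - 93/154 = 420767542641/154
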